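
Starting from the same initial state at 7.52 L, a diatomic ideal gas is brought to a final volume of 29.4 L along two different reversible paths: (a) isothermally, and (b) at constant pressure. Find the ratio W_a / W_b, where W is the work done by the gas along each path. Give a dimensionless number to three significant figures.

Path (a) isothermal: W = P₁V₁ ln(V₂/V₁) → W_a/(P₁V₁) = 1.363.
Path (b) isobaric: W = P₁(V₂ − V₁) → W_b/(P₁V₁) = 2.91.
W_a / W_b = 1.363 / 2.91 = 0.4686.

W_a / W_b ≈ 0.469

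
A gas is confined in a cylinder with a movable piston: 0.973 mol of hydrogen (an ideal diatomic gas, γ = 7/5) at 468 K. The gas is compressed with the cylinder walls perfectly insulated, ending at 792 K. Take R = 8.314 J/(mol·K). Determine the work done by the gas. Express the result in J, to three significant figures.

W ≈ -6550 J

Adiabatic ⇒ Q = 0, so W_by = −ΔU = nCᵥ(T₁ − T₂).
Cᵥ = 5R/2 = 20.79 J/(mol·K).
W = (0.973)(20.79)(468 − 792) = -6553 J.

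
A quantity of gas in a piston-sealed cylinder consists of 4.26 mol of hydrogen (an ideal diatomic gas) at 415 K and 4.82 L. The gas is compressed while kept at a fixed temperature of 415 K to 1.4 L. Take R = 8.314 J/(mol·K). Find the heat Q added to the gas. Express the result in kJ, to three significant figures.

Q ≈ -18.2 kJ

Isothermal ⇒ ΔU = 0, so Q = W = nRT ln(V₂/V₁).
Q = (4.26)(8.314)(415) ln(1.4/4.82) = 14698 × -1.236 = -18172 J.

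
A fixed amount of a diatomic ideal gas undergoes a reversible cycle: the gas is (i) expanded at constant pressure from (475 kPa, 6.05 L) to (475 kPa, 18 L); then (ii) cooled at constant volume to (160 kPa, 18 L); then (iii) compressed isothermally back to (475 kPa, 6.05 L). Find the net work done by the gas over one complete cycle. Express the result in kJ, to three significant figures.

W_net ≈ 2.54 kJ

Leg (i): W = PΔV = (475)(18 − 6.05) = 5676 J.
Leg (ii): W = 0.
Leg (iii): W = PᵢVᵢ ln(V_f/Vᵢ) = (2880) ln(6.05/18) = -3140 J.
W_net = 5676 − 3140 = 2536 J.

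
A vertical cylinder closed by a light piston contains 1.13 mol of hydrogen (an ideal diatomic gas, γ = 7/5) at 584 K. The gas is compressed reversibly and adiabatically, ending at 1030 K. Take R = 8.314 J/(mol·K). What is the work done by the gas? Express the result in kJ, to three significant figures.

Adiabatic ⇒ Q = 0, so W_by = −ΔU = nCᵥ(T₁ − T₂).
Cᵥ = 5R/2 = 20.79 J/(mol·K).
W = (1.13)(20.79)(584 − 1030) = -10475 J.

W ≈ -10.5 kJ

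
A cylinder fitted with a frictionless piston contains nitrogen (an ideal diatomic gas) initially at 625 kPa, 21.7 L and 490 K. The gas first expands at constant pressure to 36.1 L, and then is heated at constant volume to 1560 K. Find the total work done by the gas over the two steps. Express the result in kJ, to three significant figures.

Step 1 (isobaric): W = PΔV = (625 kPa)(36.1 − 21.7 L) = 9000 J.
Step 2 (isochoric): W = 0 (constant volume).
W_total = 9000 + 0 = 9000 J.

W_total ≈ 9.00 kJ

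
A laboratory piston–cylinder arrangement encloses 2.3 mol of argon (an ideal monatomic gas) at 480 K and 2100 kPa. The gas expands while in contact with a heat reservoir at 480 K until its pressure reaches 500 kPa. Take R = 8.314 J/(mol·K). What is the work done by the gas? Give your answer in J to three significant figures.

Isothermal process: W = nRT ln(V₂/V₁) = nRT ln(P₁/P₂).
W = (2.3)(8.314)(480) × ln(2100/500)
  = 9179 × ln(4.2) = 9179 × 1.435
W_by_gas = 13172 J.

W ≈ 13200 J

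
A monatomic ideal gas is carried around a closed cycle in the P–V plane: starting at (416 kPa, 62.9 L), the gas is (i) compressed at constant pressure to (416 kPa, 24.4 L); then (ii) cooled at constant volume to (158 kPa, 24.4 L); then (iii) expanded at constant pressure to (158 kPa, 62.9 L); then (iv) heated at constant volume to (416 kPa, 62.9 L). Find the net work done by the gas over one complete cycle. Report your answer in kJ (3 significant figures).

Constant-volume legs do no work.
W(i) = (416)(24.4 − 62.9) = -16016 J; W(iii) = (158)(62.9 − 24.4) = 6083 J.
W_net = -16016 + 6083 = -9933 J (the counter-clockwise enclosed area).

W_net ≈ -9.93 kJ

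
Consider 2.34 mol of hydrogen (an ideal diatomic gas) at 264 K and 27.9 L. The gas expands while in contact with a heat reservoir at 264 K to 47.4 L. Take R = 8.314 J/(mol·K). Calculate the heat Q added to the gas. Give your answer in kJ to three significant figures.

Q ≈ 2.72 kJ

Isothermal ⇒ ΔU = 0, so Q = W = nRT ln(V₂/V₁).
Q = (2.34)(8.314)(264) ln(47.4/27.9) = 5136 × 0.53 = 2722 J.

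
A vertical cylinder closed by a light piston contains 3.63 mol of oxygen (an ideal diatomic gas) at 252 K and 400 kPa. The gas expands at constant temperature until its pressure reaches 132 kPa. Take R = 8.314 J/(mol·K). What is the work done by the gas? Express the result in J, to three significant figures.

W ≈ 8430 J

Isothermal process: W = nRT ln(V₂/V₁) = nRT ln(P₁/P₂).
W = (3.63)(8.314)(252) × ln(400/132)
  = 7605 × ln(3.03) = 7605 × 1.109
W_by_gas = 8432 J.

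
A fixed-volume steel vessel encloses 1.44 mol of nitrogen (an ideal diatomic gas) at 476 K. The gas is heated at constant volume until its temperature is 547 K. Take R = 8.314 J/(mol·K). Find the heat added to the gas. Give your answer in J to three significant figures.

Constant volume ⇒ W = 0, so Q = ΔU = nCᵥΔT with Cᵥ = 5R/2 = 20.79 J/(mol·K).
ΔU = (1.44)(20.79)(547 − 476) = 2125 J.

Q ≈ 2130 J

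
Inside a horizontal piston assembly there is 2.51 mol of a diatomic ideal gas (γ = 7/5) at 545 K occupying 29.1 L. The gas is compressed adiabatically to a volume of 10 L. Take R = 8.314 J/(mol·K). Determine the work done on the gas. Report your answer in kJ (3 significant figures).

Adiabatic: TV^(γ−1) = const with γ = 7/5.
T₂ = T₁ (V₁/V₂)^(γ−1) = 545 × (29.1/10)^0.4 = 545 × 1.533 = 835.5 K.
W_by = nCᵥ(T₁ − T₂) = (2.51)(20.79)(545 − 835.5) = -15156 J.
Work on gas = −W_by = 15156 J.

W ≈ 15.2 kJ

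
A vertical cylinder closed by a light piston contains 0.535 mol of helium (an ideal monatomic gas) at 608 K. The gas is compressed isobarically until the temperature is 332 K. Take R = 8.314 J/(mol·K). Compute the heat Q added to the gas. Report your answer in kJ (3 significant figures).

Isobaric: W = nRΔT = (0.535)(8.314)(-276) = -1228 J.
ΔU = nCᵥΔT with Cᵥ = 3R/2: ΔU = (0.535)(12.47)(-276) = -1841 J.
Q = ΔU + W = -1841 − 1228 = -3069 J.

Q ≈ -3.07 kJ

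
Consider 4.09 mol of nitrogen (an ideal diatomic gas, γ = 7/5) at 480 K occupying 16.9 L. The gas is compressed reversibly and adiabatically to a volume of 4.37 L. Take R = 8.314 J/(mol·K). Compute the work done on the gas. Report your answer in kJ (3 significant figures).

Adiabatic: TV^(γ−1) = const with γ = 7/5.
T₂ = T₁ (V₁/V₂)^(γ−1) = 480 × (16.9/4.37)^0.4 = 480 × 1.718 = 824.5 K.
W_by = nCᵥ(T₁ − T₂) = (4.09)(20.79)(480 − 824.5) = -29288 J.
Work on gas = −W_by = 29288 J.

W ≈ 29.3 kJ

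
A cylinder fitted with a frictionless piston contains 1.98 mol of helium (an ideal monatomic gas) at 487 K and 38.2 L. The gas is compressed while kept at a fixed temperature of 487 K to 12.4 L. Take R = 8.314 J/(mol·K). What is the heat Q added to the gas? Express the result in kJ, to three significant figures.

Isothermal ⇒ ΔU = 0, so Q = W = nRT ln(V₂/V₁).
Q = (1.98)(8.314)(487) ln(12.4/38.2) = 8017 × -1.125 = -9020 J.

Q ≈ -9.02 kJ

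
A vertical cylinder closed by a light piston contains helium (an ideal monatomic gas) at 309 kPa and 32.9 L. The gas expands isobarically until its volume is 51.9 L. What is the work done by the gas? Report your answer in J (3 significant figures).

Isobaric: W = P ΔV.
W = (309 kPa)(51.9 − 32.9 L) = (309)(19) = 5871 J.

W ≈ 5870 J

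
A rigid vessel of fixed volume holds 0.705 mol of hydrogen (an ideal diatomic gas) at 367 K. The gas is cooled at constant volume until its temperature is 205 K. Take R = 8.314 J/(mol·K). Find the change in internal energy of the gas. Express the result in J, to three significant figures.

Constant volume ⇒ W = 0, so Q = ΔU = nCᵥΔT with Cᵥ = 5R/2 = 20.79 J/(mol·K).
ΔU = (0.705)(20.79)(205 − 367) = -2374 J.

ΔU ≈ -2370 J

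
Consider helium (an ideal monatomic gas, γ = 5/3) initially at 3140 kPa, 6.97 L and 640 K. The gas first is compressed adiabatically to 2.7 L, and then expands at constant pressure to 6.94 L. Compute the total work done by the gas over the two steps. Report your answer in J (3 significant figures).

Step 1 (adiabatic): W = (P₁V₁ − P₂V₂)/(γ−1) = (21886 − 41185)/0.667 = -28949 J.
After step 1: P = 15254 kPa, V = 2.7 L, T = 1204 K.
Step 2 (isobaric): W = PΔV = (15254 kPa)(6.94 − 2.7 L) = 64676 J.
W_total = -28949 + 64676 = 35727 J.

W_total ≈ 35700 J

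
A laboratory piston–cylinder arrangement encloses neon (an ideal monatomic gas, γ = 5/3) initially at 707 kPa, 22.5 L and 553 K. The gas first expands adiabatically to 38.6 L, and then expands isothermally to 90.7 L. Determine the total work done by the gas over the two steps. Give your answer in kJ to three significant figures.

Step 1 (adiabatic): W = (P₁V₁ − P₂V₂)/(γ−1) = (15908 − 11100)/0.667 = 7211 J.
After step 1: P = 287.6 kPa, V = 38.6 L, T = 385.9 K.
Step 2 (isothermal): W = P₁V₁ ln(V₂/V₁) = (11100) ln(90.7/38.6) = 9483 J.
W_total = 7211 + 9483 = 16694 J.

W_total ≈ 16.7 kJ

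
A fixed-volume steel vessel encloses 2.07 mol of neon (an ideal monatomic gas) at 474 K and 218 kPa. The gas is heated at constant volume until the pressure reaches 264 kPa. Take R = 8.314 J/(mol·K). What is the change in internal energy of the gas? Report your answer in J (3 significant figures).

ΔU ≈ 2580 J

Constant volume ⇒ W = 0, so Q = ΔU = nCᵥΔT with Cᵥ = 3R/2 = 12.47 J/(mol·K).
At constant V, T₂/T₁ = P₂/P₁ ⇒ ΔT = T₁(P₂/P₁ − 1) = 474·(264/218 − 1) = 100 K.
ΔU = (2.07)(12.47)(100) = 2582 J.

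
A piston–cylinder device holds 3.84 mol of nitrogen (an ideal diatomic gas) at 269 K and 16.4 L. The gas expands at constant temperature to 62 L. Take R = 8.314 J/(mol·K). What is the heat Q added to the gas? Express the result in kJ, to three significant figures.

Isothermal ⇒ ΔU = 0, so Q = W = nRT ln(V₂/V₁).
Q = (3.84)(8.314)(269) ln(62/16.4) = 8588 × 1.33 = 11421 J.

Q ≈ 11.4 kJ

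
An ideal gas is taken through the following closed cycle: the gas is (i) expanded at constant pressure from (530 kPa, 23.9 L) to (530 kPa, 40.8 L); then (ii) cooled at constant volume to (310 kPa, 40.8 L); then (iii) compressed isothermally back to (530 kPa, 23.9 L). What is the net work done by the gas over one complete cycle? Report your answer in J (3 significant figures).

Leg (i): W = PΔV = (530)(40.8 − 23.9) = 8957 J.
Leg (ii): W = 0.
Leg (iii): W = PᵢVᵢ ln(V_f/Vᵢ) = (12648) ln(23.9/40.8) = -6764 J.
W_net = 8957 − 6764 = 2193 J.

W_net ≈ 2190 J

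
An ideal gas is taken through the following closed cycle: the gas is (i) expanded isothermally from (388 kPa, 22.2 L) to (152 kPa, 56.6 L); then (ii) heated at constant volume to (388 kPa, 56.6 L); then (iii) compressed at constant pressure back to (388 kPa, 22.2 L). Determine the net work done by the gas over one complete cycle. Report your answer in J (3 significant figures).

Leg (i): W = PᵢVᵢ ln(V_f/Vᵢ) = (8614) ln(56.6/22.2) = 8062 J.
Leg (ii): W = 0.
Leg (iii): W = PΔV = (388)(22.2 − 56.6) = -13347 J.
W_net = 8062 − 13347 = -5286 J.

W_net ≈ -5290 J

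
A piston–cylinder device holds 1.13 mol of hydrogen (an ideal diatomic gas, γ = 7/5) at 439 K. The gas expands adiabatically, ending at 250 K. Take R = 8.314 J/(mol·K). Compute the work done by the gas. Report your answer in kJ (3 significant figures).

W ≈ 4.44 kJ

Adiabatic ⇒ Q = 0, so W_by = −ΔU = nCᵥ(T₁ − T₂).
Cᵥ = 5R/2 = 20.79 J/(mol·K).
W = (1.13)(20.79)(439 − 250) = 4439 J.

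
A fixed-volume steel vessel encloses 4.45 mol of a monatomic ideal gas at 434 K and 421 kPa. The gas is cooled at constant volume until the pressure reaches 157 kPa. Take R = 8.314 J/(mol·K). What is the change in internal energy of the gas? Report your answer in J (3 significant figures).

ΔU ≈ -15100 J

Constant volume ⇒ W = 0, so Q = ΔU = nCᵥΔT with Cᵥ = 3R/2 = 12.47 J/(mol·K).
At constant V, T₂/T₁ = P₂/P₁ ⇒ ΔT = T₁(P₂/P₁ − 1) = 434·(157/421 − 1) = -272.2 K.
ΔU = (4.45)(12.47)(-272.2) = -15103 J.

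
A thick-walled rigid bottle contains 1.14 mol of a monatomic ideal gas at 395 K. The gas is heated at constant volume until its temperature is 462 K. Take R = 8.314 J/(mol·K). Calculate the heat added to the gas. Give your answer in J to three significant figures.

Q ≈ 953 J

Constant volume ⇒ W = 0, so Q = ΔU = nCᵥΔT with Cᵥ = 3R/2 = 12.47 J/(mol·K).
ΔU = (1.14)(12.47)(462 − 395) = 952.5 J.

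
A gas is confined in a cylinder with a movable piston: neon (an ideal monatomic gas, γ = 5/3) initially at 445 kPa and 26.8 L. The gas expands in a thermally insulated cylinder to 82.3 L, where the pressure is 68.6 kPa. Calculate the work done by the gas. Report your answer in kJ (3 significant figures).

W ≈ 9.42 kJ

Adiabatic: W = (P₁V₁ − P₂V₂)/(γ − 1) with γ = 5/3.
P₁V₁ = 11926 J, P₂V₂ = 5646 J.
W = (11926 − 5646) / 0.6667 = 9420 J.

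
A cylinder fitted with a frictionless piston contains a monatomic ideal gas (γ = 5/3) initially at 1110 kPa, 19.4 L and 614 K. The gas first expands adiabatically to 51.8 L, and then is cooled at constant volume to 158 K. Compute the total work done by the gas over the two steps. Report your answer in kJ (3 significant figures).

W_total ≈ 15.5 kJ

Step 1 (adiabatic): W = (P₁V₁ − P₂V₂)/(γ−1) = (21534 − 11189)/0.667 = 15518 J.
Step 2 (isochoric): W = 0 (constant volume).
W_total = 15518 + 0 = 15518 J.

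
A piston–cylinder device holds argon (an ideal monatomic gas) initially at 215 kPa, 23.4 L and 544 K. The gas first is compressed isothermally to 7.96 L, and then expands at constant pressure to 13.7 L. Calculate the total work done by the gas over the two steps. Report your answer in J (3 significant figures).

W_total ≈ -1800 J

Step 1 (isothermal): W = P₁V₁ ln(V₂/V₁) = (5031) ln(7.96/23.4) = -5425 J.
After step 1: P = 632 kPa, V = 7.96 L, T = 544 K.
Step 2 (isobaric): W = PΔV = (632 kPa)(13.7 − 7.96 L) = 3628 J.
W_total = -5425 + 3628 = -1797 J.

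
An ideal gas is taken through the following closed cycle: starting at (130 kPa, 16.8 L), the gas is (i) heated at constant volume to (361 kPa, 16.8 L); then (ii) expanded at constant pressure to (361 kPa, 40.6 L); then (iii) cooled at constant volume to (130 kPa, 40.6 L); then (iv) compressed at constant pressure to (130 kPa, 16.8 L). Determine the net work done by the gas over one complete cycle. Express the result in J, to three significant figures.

Constant-volume legs do no work.
W(ii) = (361)(40.6 − 16.8) = 8592 J; W(iv) = (130)(16.8 − 40.6) = -3094 J.
W_net = 8592 − 3094 = 5498 J (the clockwise enclosed area).

W_net ≈ 5500 J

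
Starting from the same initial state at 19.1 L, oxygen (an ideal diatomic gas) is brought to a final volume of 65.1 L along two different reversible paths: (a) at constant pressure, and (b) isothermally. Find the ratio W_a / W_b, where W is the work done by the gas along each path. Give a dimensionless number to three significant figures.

W_a / W_b ≈ 1.96

Path (a) isobaric: W = P₁(V₂ − V₁) → W_a/(P₁V₁) = 2.408.
Path (b) isothermal: W = P₁V₁ ln(V₂/V₁) → W_b/(P₁V₁) = 1.226.
W_a / W_b = 2.408 / 1.226 = 1.964.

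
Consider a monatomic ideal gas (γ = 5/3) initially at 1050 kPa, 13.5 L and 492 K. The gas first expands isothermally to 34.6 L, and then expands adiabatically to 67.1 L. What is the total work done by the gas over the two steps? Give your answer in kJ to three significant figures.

W_total ≈ 20.9 kJ

Step 1 (isothermal): W = P₁V₁ ln(V₂/V₁) = (14175) ln(34.6/13.5) = 13341 J.
After step 1: P = 409.7 kPa, V = 34.6 L, T = 492 K.
Step 2 (adiabatic): W = (P₁V₁ − P₂V₂)/(γ−1) = (14175 − 9115)/0.667 = 7590 J.
W_total = 13341 + 7590 = 20931 J.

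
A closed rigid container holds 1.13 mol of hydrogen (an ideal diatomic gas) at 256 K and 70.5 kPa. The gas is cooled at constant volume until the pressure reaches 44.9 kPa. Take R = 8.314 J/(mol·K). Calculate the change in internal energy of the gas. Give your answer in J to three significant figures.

ΔU ≈ -2180 J

Constant volume ⇒ W = 0, so Q = ΔU = nCᵥΔT with Cᵥ = 5R/2 = 20.79 J/(mol·K).
At constant V, T₂/T₁ = P₂/P₁ ⇒ ΔT = T₁(P₂/P₁ − 1) = 256·(44.9/70.5 − 1) = -92.96 K.
ΔU = (1.13)(20.79)(-92.96) = -2183 J.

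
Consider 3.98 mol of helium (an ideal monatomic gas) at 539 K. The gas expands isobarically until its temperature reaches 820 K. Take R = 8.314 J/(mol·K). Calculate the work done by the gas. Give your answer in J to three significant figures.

Isobaric: W = P ΔV = nR ΔT.
W = (3.98)(8.314)(820 − 539) = 9298 J.

W ≈ 9300 J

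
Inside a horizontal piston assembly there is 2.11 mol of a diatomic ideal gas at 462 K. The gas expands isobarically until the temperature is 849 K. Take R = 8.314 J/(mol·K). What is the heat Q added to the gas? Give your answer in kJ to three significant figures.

Q ≈ 23.8 kJ

Isobaric: W = nRΔT = (2.11)(8.314)(387) = 6789 J.
ΔU = nCᵥΔT with Cᵥ = 5R/2: ΔU = (2.11)(20.79)(387) = 16972 J.
Q = ΔU + W = 16972 + 6789 = 23761 J.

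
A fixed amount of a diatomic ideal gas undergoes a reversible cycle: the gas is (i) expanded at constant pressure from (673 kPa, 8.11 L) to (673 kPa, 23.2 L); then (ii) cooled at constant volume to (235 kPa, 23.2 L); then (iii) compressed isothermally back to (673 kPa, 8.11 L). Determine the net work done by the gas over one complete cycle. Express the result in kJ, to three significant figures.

W_net ≈ 4.43 kJ

Leg (i): W = PΔV = (673)(23.2 − 8.11) = 10156 J.
Leg (ii): W = 0.
Leg (iii): W = PᵢVᵢ ln(V_f/Vᵢ) = (5452) ln(8.11/23.2) = -5730 J.
W_net = 10156 − 5730 = 4425 J.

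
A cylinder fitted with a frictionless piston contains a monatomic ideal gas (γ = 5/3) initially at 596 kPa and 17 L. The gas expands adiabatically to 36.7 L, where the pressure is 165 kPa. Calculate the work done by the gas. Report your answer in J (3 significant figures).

Adiabatic: W = (P₁V₁ − P₂V₂)/(γ − 1) with γ = 5/3.
P₁V₁ = 10132 J, P₂V₂ = 6056 J.
W = (10132 − 6056) / 0.6667 = 6115 J.

W ≈ 6110 J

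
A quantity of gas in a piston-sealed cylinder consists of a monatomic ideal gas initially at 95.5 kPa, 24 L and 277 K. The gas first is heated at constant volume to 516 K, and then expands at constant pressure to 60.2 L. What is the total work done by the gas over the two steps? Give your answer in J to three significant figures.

W_total ≈ 6440 J

Step 1 (isochoric): W = 0 (constant volume).
After step 1: P = 177.9 kPa (V unchanged).
Step 2 (isobaric): W = PΔV = (177.9 kPa)(60.2 − 24 L) = 6440 J.
W_total = 0 + 6440 = 6440 J.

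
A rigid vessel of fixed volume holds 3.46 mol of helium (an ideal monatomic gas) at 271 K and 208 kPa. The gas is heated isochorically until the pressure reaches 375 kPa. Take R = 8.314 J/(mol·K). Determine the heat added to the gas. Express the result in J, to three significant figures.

Q ≈ 9390 J

Constant volume ⇒ W = 0, so Q = ΔU = nCᵥΔT with Cᵥ = 3R/2 = 12.47 J/(mol·K).
At constant V, T₂/T₁ = P₂/P₁ ⇒ ΔT = T₁(P₂/P₁ − 1) = 271·(375/208 − 1) = 217.6 K.
ΔU = (3.46)(12.47)(217.6) = 9389 J.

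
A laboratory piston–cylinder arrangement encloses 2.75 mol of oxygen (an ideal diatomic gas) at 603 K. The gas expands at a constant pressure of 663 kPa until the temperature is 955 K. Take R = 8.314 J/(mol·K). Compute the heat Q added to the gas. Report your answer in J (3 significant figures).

Isobaric: W = nRΔT = (2.75)(8.314)(352) = 8048 J.
ΔU = nCᵥΔT with Cᵥ = 5R/2: ΔU = (2.75)(20.79)(352) = 20120 J.
Q = ΔU + W = 20120 + 8048 = 28168 J.

Q ≈ 28200 J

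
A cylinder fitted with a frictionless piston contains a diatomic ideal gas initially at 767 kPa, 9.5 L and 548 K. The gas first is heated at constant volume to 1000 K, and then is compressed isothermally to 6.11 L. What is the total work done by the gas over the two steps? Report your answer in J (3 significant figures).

Step 1 (isochoric): W = 0 (constant volume).
After step 1: P = 1400 kPa (V unchanged).
Step 2 (isothermal): W = P₁V₁ ln(V₂/V₁) = (13297) ln(6.11/9.5) = -5869 J.
W_total = 0 − 5869 = -5869 J.

W_total ≈ -5870 J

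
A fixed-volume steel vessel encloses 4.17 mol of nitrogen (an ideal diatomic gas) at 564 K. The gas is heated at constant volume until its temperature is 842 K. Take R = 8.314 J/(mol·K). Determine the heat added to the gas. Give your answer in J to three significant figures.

Q ≈ 24100 J

Constant volume ⇒ W = 0, so Q = ΔU = nCᵥΔT with Cᵥ = 5R/2 = 20.79 J/(mol·K).
ΔU = (4.17)(20.79)(842 − 564) = 24095 J.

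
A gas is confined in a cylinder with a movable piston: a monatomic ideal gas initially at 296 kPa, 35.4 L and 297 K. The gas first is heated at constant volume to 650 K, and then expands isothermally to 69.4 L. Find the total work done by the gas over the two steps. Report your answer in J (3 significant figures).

W_total ≈ 15400 J

Step 1 (isochoric): W = 0 (constant volume).
After step 1: P = 647.8 kPa (V unchanged).
Step 2 (isothermal): W = P₁V₁ ln(V₂/V₁) = (22933) ln(69.4/35.4) = 15438 J.
W_total = 0 + 15438 = 15438 J.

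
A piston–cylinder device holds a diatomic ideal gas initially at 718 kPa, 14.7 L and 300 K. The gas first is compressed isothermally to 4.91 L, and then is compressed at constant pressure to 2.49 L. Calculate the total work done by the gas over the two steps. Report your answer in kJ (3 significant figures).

Step 1 (isothermal): W = P₁V₁ ln(V₂/V₁) = (10555) ln(4.91/14.7) = -11574 J.
After step 1: P = 2150 kPa, V = 4.91 L, T = 300 K.
Step 2 (isobaric): W = PΔV = (2150 kPa)(2.49 − 4.91 L) = -5202 J.
W_total = -11574 − 5202 = -16776 J.

W_total ≈ -16.8 kJ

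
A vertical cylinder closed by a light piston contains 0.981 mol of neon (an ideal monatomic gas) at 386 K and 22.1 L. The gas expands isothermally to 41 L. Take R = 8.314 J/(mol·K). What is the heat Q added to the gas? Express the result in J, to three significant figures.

Q ≈ 1950 J

Isothermal ⇒ ΔU = 0, so Q = W = nRT ln(V₂/V₁).
Q = (0.981)(8.314)(386) ln(41/22.1) = 3148 × 0.618 = 1946 J.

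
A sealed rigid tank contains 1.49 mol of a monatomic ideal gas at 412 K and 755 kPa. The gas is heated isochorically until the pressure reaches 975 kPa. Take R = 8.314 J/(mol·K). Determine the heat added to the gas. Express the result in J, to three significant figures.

Q ≈ 2230 J

Constant volume ⇒ W = 0, so Q = ΔU = nCᵥΔT with Cᵥ = 3R/2 = 12.47 J/(mol·K).
At constant V, T₂/T₁ = P₂/P₁ ⇒ ΔT = T₁(P₂/P₁ − 1) = 412·(975/755 − 1) = 120.1 K.
ΔU = (1.49)(12.47)(120.1) = 2231 J.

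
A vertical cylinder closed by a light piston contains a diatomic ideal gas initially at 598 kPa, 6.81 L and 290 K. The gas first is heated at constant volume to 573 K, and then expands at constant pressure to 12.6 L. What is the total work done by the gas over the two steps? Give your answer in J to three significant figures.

Step 1 (isochoric): W = 0 (constant volume).
After step 1: P = 1182 kPa (V unchanged).
Step 2 (isobaric): W = PΔV = (1182 kPa)(12.6 − 6.81 L) = 6841 J.
W_total = 0 + 6841 = 6841 J.

W_total ≈ 6840 J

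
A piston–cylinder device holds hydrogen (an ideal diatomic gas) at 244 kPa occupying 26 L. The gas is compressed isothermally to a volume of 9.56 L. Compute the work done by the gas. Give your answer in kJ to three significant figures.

Isothermal: W = nRT ln(V₂/V₁) = P₁V₁ ln(V₂/V₁).
P₁V₁ = (244 kPa)(26 L) = 6344 J.
W = 6344 × ln(9.56/26) = 6344 × -1.001
W_by_gas = -6347 J.

W ≈ -6.35 kJ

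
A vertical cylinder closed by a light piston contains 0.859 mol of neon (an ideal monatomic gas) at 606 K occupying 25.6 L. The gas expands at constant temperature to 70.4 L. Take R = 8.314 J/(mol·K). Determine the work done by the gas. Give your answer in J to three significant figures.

W ≈ 4380 J

Isothermal: W = nRT ln(V₂/V₁).
W = (0.859)(8.314)(606) × ln(70.4/25.6)
  = 4328 × 1.012
W_by_gas = 4378 J.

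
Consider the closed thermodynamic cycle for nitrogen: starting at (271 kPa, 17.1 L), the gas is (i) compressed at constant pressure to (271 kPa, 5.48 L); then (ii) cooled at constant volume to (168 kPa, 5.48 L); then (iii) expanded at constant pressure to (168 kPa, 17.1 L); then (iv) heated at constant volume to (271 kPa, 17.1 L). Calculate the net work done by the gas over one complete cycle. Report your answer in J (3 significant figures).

W_net ≈ -1200 J

Constant-volume legs do no work.
W(i) = (271)(5.48 − 17.1) = -3149 J; W(iii) = (168)(17.1 − 5.48) = 1952 J.
W_net = -3149 + 1952 = -1197 J (the counter-clockwise enclosed area).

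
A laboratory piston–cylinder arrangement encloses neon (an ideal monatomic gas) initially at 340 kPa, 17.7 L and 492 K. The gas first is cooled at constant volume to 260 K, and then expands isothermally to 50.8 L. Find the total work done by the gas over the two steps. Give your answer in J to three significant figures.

W_total ≈ 3350 J

Step 1 (isochoric): W = 0 (constant volume).
After step 1: P = 179.7 kPa (V unchanged).
Step 2 (isothermal): W = P₁V₁ ln(V₂/V₁) = (3180) ln(50.8/17.7) = 3353 J.
W_total = 0 + 3353 = 3353 J.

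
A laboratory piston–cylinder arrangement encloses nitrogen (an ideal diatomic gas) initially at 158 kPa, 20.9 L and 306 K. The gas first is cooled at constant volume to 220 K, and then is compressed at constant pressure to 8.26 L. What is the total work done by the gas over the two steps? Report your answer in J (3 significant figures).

W_total ≈ -1440 J

Step 1 (isochoric): W = 0 (constant volume).
After step 1: P = 113.6 kPa (V unchanged).
Step 2 (isobaric): W = PΔV = (113.6 kPa)(8.26 − 20.9 L) = -1436 J.
W_total = 0 − 1436 = -1436 J.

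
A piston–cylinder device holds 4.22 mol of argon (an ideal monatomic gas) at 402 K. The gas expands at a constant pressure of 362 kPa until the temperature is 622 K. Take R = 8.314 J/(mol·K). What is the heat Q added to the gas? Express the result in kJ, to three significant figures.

Isobaric: W = nRΔT = (4.22)(8.314)(220) = 7719 J.
ΔU = nCᵥΔT with Cᵥ = 3R/2: ΔU = (4.22)(12.47)(220) = 11578 J.
Q = ΔU + W = 11578 + 7719 = 19297 J.

Q ≈ 19.3 kJ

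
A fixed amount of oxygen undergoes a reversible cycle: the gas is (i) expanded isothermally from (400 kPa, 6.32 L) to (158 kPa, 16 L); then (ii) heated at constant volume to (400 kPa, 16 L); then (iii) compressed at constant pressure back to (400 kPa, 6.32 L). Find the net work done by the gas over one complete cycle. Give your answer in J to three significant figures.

W_net ≈ -1520 J

Leg (i): W = PᵢVᵢ ln(V_f/Vᵢ) = (2528) ln(16/6.32) = 2348 J.
Leg (ii): W = 0.
Leg (iii): W = PΔV = (400)(6.32 − 16) = -3872 J.
W_net = 2348 − 3872 = -1524 J.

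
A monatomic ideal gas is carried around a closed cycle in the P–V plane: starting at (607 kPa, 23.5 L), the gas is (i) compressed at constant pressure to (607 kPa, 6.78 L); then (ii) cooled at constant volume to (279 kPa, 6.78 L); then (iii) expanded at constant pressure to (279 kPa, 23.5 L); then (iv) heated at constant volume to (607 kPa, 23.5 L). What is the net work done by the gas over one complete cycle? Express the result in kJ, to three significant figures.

W_net ≈ -5.48 kJ

Constant-volume legs do no work.
W(i) = (607)(6.78 − 23.5) = -10149 J; W(iii) = (279)(23.5 − 6.78) = 4665 J.
W_net = -10149 + 4665 = -5484 J (the counter-clockwise enclosed area).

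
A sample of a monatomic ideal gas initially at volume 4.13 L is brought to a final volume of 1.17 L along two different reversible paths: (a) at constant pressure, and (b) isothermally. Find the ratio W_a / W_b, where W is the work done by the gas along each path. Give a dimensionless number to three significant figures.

W_a / W_b ≈ 0.568

Path (a) isobaric: W = P₁(V₂ − V₁) → W_a/(P₁V₁) = -0.7167.
Path (b) isothermal: W = P₁V₁ ln(V₂/V₁) → W_b/(P₁V₁) = -1.261.
W_a / W_b = -0.7167 / -1.261 = 0.5682.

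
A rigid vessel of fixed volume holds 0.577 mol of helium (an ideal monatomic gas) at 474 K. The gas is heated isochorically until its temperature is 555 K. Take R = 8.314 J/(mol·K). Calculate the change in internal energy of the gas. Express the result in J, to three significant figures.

Constant volume ⇒ W = 0, so Q = ΔU = nCᵥΔT with Cᵥ = 3R/2 = 12.47 J/(mol·K).
ΔU = (0.577)(12.47)(555 − 474) = 582.9 J.

ΔU ≈ 583 J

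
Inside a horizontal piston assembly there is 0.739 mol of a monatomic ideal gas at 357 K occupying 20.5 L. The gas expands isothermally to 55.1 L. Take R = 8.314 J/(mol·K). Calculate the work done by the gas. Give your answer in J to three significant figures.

Isothermal: W = nRT ln(V₂/V₁).
W = (0.739)(8.314)(357) × ln(55.1/20.5)
  = 2193 × 0.9887
W_by_gas = 2169 J.

W ≈ 2170 J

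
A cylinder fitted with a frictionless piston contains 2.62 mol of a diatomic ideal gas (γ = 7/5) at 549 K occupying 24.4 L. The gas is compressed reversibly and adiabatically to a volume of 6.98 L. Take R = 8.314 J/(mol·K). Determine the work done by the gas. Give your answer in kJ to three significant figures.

W ≈ -19.4 kJ

Adiabatic: TV^(γ−1) = const with γ = 7/5.
T₂ = T₁ (V₁/V₂)^(γ−1) = 549 × (24.4/6.98)^0.4 = 549 × 1.65 = 905.7 K.
W_by = nCᵥ(T₁ − T₂) = (2.62)(20.79)(549 − 905.7) = -19425 J.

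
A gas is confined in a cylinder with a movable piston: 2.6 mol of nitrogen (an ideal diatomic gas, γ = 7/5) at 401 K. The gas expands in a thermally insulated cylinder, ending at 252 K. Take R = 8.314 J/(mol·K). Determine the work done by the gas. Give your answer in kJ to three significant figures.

W ≈ 8.05 kJ

Adiabatic ⇒ Q = 0, so W_by = −ΔU = nCᵥ(T₁ − T₂).
Cᵥ = 5R/2 = 20.79 J/(mol·K).
W = (2.6)(20.79)(401 − 252) = 8052 J.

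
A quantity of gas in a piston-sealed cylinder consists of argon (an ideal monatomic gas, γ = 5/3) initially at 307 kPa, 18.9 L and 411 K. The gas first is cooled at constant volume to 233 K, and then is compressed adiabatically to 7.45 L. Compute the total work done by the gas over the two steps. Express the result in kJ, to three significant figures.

W_total ≈ -4.24 kJ

Step 1 (isochoric): W = 0 (constant volume).
After step 1: P = 174 kPa (V unchanged).
Step 2 (adiabatic): W = (P₁V₁ − P₂V₂)/(γ−1) = (3289 − 6119)/0.667 = -4244 J.
W_total = 0 − 4244 = -4244 J.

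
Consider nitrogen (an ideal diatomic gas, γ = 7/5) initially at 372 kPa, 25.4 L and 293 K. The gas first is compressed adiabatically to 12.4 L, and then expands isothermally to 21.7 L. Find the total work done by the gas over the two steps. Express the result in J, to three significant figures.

Step 1 (adiabatic): W = (P₁V₁ − P₂V₂)/(γ−1) = (9449 − 12588)/0.4 = -7847 J.
After step 1: P = 1015 kPa, V = 12.4 L, T = 390.3 K.
Step 2 (isothermal): W = P₁V₁ ln(V₂/V₁) = (12588) ln(21.7/12.4) = 7044 J.
W_total = -7847 + 7044 = -802.7 J.

W_total ≈ -803 J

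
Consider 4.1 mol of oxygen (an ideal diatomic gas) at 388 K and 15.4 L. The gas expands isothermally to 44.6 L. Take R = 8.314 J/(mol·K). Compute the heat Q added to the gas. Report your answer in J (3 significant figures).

Isothermal ⇒ ΔU = 0, so Q = W = nRT ln(V₂/V₁).
Q = (4.1)(8.314)(388) ln(44.6/15.4) = 13226 × 1.063 = 14064 J.

Q ≈ 14100 J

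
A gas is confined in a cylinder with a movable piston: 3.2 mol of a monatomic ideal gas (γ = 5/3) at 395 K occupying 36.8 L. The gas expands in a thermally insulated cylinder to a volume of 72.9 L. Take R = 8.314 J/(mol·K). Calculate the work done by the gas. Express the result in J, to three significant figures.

W ≈ 5770 J

Adiabatic: TV^(γ−1) = const with γ = 5/3.
T₂ = T₁ (V₁/V₂)^(γ−1) = 395 × (36.8/72.9)^0.667 = 395 × 0.634 = 250.4 K.
W_by = nCᵥ(T₁ − T₂) = (3.2)(12.47)(395 − 250.4) = 5770 J.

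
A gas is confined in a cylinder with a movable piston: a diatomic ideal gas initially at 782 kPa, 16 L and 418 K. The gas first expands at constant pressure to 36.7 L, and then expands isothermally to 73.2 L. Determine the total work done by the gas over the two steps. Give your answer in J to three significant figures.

Step 1 (isobaric): W = PΔV = (782 kPa)(36.7 − 16 L) = 16187 J.
After step 1: P = 782 kPa, V = 36.7 L, T = 958.8 K.
Step 2 (isothermal): W = P₁V₁ ln(V₂/V₁) = (28699) ln(73.2/36.7) = 19815 J.
W_total = 16187 + 19815 = 36002 J.

W_total ≈ 36000 J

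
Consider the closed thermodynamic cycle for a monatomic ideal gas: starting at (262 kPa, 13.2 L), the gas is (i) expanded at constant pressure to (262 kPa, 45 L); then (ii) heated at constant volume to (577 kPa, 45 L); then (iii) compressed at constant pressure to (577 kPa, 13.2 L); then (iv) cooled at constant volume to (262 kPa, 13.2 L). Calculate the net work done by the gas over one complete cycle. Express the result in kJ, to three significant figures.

W_net ≈ -10.0 kJ

Constant-volume legs do no work.
W(i) = (262)(45 − 13.2) = 8332 J; W(iii) = (577)(13.2 − 45) = -18349 J.
W_net = 8332 − 18349 = -10017 J (the counter-clockwise enclosed area).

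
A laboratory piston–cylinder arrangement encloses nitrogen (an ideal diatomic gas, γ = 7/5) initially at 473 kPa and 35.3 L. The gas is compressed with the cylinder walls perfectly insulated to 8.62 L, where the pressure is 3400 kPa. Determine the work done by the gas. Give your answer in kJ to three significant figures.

W ≈ -31.5 kJ

Adiabatic: W = (P₁V₁ − P₂V₂)/(γ − 1) with γ = 7/5.
P₁V₁ = 16697 J, P₂V₂ = 29308 J.
W = (16697 − 29308) / 0.4 = -31528 J.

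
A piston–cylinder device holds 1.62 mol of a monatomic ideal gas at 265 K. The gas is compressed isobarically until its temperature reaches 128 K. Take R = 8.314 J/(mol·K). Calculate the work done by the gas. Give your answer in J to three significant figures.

Isobaric: W = P ΔV = nR ΔT.
W = (1.62)(8.314)(128 − 265) = -1845 J.

W ≈ -1850 J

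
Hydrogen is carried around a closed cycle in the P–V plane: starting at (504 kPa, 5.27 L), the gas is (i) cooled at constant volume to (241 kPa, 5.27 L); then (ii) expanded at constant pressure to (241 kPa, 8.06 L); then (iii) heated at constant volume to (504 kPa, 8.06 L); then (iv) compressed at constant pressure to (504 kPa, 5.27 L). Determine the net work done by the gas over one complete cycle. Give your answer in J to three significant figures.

Constant-volume legs do no work.
W(ii) = (241)(8.06 − 5.27) = 672.4 J; W(iv) = (504)(5.27 − 8.06) = -1406 J.
W_net = 672.4 − 1406 = -733.8 J (the counter-clockwise enclosed area).

W_net ≈ -734 J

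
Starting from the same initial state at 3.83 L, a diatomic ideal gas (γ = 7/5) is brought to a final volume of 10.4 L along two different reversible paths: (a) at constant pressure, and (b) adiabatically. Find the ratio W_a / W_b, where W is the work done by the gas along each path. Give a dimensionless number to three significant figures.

Path (a) isobaric: W = P₁(V₂ − V₁) → W_a/(P₁V₁) = 1.715.
Path (b) adiabatic: W = P₁V₁(1 − (V₁/V₂)^(γ−1))/(γ−1) → W_b/(P₁V₁) = 0.8235.
W_a / W_b = 1.715 / 0.8235 = 2.083.

W_a / W_b ≈ 2.08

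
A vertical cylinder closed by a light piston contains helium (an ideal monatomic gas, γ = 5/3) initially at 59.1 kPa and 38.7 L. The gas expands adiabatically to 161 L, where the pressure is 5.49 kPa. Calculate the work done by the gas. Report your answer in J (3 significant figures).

W ≈ 2100 J

Adiabatic: W = (P₁V₁ − P₂V₂)/(γ − 1) with γ = 5/3.
P₁V₁ = 2287 J, P₂V₂ = 883.9 J.
W = (2287 − 883.9) / 0.6667 = 2105 J.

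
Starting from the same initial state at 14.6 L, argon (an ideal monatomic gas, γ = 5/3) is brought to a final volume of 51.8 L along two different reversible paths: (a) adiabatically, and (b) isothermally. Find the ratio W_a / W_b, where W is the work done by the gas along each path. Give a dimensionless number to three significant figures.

W_a / W_b ≈ 0.675

Path (a) adiabatic: W = P₁V₁(1 − (V₁/V₂)^(γ−1))/(γ−1) → W_a/(P₁V₁) = 0.8552.
Path (b) isothermal: W = P₁V₁ ln(V₂/V₁) → W_b/(P₁V₁) = 1.266.
W_a / W_b = 0.8552 / 1.266 = 0.6753.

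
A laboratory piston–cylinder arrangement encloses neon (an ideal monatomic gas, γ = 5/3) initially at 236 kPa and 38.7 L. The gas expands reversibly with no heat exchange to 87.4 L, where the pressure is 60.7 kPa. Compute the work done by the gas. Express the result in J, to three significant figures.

Adiabatic: W = (P₁V₁ − P₂V₂)/(γ − 1) with γ = 5/3.
P₁V₁ = 9133 J, P₂V₂ = 5305 J.
W = (9133 − 5305) / 0.6667 = 5742 J.

W ≈ 5740 J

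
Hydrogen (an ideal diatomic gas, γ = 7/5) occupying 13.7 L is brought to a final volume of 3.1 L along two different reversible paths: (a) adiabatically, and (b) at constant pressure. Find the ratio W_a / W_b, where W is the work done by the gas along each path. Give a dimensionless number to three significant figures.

Path (a) adiabatic: W = P₁V₁(1 − (V₁/V₂)^(γ−1))/(γ−1) → W_a/(P₁V₁) = -2.03.
Path (b) isobaric: W = P₁(V₂ − V₁) → W_b/(P₁V₁) = -0.7737.
W_a / W_b = -2.03 / -0.7737 = 2.623.

W_a / W_b ≈ 2.62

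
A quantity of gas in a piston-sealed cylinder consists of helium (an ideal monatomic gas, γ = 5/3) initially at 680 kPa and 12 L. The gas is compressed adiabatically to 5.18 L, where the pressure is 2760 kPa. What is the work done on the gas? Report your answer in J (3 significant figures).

Adiabatic: W = (P₁V₁ − P₂V₂)/(γ − 1) with γ = 5/3.
P₁V₁ = 8160 J, P₂V₂ = 14297 J.
W = (8160 − 14297) / 0.6667 = -9205 J.
Work on gas = −W_by = 9205 J.

W ≈ 9210 J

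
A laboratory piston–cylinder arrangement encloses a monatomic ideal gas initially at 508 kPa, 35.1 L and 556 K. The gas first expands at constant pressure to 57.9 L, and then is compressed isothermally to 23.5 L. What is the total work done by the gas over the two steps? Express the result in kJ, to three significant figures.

W_total ≈ -14.9 kJ

Step 1 (isobaric): W = PΔV = (508 kPa)(57.9 − 35.1 L) = 11582 J.
After step 1: P = 508 kPa, V = 57.9 L, T = 917.2 K.
Step 2 (isothermal): W = P₁V₁ ln(V₂/V₁) = (29413) ln(23.5/57.9) = -26522 J.
W_total = 11582 − 26522 = -14940 J.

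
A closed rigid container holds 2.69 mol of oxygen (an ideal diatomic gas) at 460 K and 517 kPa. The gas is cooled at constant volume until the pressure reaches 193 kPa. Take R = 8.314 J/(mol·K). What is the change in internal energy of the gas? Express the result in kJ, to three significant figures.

Constant volume ⇒ W = 0, so Q = ΔU = nCᵥΔT with Cᵥ = 5R/2 = 20.79 J/(mol·K).
At constant V, T₂/T₁ = P₂/P₁ ⇒ ΔT = T₁(P₂/P₁ − 1) = 460·(193/517 − 1) = -288.3 K.
ΔU = (2.69)(20.79)(-288.3) = -16118 J.

ΔU ≈ -16.1 kJ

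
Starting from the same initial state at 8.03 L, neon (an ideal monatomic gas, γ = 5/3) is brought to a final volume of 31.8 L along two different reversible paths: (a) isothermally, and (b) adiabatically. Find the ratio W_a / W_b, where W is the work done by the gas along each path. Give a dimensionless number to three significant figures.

Path (a) isothermal: W = P₁V₁ ln(V₂/V₁) → W_a/(P₁V₁) = 1.376.
Path (b) adiabatic: W = P₁V₁(1 − (V₁/V₂)^(γ−1))/(γ−1) → W_b/(P₁V₁) = 0.9007.
W_a / W_b = 1.376 / 0.9007 = 1.528.

W_a / W_b ≈ 1.53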